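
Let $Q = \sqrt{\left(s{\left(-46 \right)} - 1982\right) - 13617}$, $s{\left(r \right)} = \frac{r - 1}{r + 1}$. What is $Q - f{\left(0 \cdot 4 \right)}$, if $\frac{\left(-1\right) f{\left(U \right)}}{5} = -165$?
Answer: $-825 + \frac{2 i \sqrt{877385}}{15} \approx -825.0 + 124.89 i$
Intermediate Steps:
$f{\left(U \right)} = 825$ ($f{\left(U \right)} = \left(-5\right) \left(-165\right) = 825$)
$s{\left(r \right)} = \frac{-1 + r}{1 + r}$
$Q = \frac{2 i \sqrt{877385}}{15}$ ($Q = \sqrt{\left(\frac{-1 - 46}{1 - 46} - 1982\right) - 13617} = \sqrt{\left(\frac{1}{-45} \left(-47\right) - 1982\right) - 13617} = \sqrt{\left(\left(- \frac{1}{45}\right) \left(-47\right) - 1982\right) - 13617} = \sqrt{\left(\frac{47}{45} - 1982\right) - 13617} = \sqrt{- \frac{89143}{45} - 13617} = \sqrt{- \frac{701908}{45}} = \frac{2 i \sqrt{877385}}{15} \approx 124.89 i$)
$Q - f{\left(0 \cdot 4 \right)} = \frac{2 i \sqrt{877385}}{15} - 825 = -825 + \frac{2 i \sqrt{877385}}{15}$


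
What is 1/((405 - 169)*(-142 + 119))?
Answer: -1/5428 ≈ -0.00018423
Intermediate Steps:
1/((405 - 169)*(-142 + 119)) = 1/(236*(-23)) = 1/(-5428) = -1/5428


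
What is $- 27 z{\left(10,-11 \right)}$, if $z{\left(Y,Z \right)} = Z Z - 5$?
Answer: $-3132$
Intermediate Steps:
$z{\left(Y,Z \right)} = -5 + Z^{2}$ ($z{\left(Y,Z \right)} = Z^{2} - 5 = -5 + Z^{2}$)
$- 27 z{\left(10,-11 \right)} = - 27 \left(-5 + \left(-11\right)^{2}\right) = - 27 \left(-5 + 121\right) = \left(-27\right) 116 = -3132$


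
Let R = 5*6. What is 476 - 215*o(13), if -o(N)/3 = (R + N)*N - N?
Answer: 352646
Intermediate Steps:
R = 30
o(N) = 3*N - 3*N*(30 + N) (o(N) = -3*((30 + N)*N - N) = -3*(N*(30 + N) - N) = -3*(-N + N*(30 + N)) = 3*N - 3*N*(30 + N))
476 - 215*o(13) = 476 - (-645)*13*(29 + 13) = 476 - (-645)*13*42 = 476 - 215*(-1638) = 476 + 352170 = 352646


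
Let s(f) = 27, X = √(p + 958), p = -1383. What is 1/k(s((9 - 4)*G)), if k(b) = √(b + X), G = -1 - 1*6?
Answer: (27 + 5*I*√17)^(-½) ≈ 0.16253 - 0.054956*I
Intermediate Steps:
G = -7 (G = -1 - 6 = -7)
X = 5*I*√17 (X = √(-1383 + 958) = √(-425) = 5*I*√17 ≈ 20.616*I)
k(b) = √(b + 5*I*√17)
1/k(s((9 - 4)*G)) = 1/(√(27 + 5*I*√17)) = (27 + 5*I*√17)^(-½)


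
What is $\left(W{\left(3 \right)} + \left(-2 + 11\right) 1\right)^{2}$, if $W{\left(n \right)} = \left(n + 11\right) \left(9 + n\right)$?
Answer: $31329$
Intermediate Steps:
$W{\left(n \right)} = \left(9 + n\right) \left(11 + n\right)$ ($W{\left(n \right)} = \left(11 + n\right) \left(9 + n\right) = \left(9 + n\right) \left(11 + n\right)$)
$\left(W{\left(3 \right)} + \left(-2 + 11\right) 1\right)^{2} = \left(\left(99 + 3^{2} + 20 \cdot 3\right) + \left(-2 + 11\right) 1\right)^{2} = \left(\left(99 + 9 + 60\right) + 9 \cdot 1\right)^{2} = \left(168 + 9\right)^{2} = 177^{2} = 31329$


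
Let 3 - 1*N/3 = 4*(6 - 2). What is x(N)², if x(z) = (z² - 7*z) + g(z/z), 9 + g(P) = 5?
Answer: 3204100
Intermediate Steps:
g(P) = -4 (g(P) = -9 + 5 = -4)
N = -39 (N = 9 - 12*(6 - 2) = 9 - 12*4 = 9 - 3*16 = 9 - 48 = -39)
x(z) = -4 + z² - 7*z (x(z) = (z² - 7*z) - 4 = -4 + z² - 7*z)
x(N)² = (-4 + (-39)² - 7*(-39))² = (-4 + 1521 + 273)² = 1790² = 3204100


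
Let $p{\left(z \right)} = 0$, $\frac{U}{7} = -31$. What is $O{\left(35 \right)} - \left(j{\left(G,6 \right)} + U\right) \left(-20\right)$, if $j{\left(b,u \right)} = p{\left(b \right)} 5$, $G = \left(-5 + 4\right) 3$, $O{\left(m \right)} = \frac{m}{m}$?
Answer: $-4339$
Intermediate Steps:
$U = -217$ ($U = 7 \left(-31\right) = -217$)
$O{\left(m \right)} = 1$
$G = -3$ ($G = \left(-1\right) 3 = -3$)
$j{\left(b,u \right)} = 0$ ($j{\left(b,u \right)} = 0 \cdot 5 = 0$)
$O{\left(35 \right)} - \left(j{\left(G,6 \right)} + U\right) \left(-20\right) = 1 - \left(0 - 217\right) \left(-20\right) = 1 - \left(-217\right) \left(-20\right) = 1 - 4340 = -4339$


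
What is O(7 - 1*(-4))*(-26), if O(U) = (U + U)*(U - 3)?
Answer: -4576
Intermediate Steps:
O(U) = 2*U*(-3 + U) (O(U) = (2*U)*(-3 + U) = 2*U*(-3 + U))
O(7 - 1*(-4))*(-26) = (2*(7 - 1*(-4))*(-3 + (7 - 1*(-4))))*(-26) = (2*(7 + 4)*(-3 + (7 + 4)))*(-26) = (2*11*(-3 + 11))*(-26) = (2*11*8)*(-26) = 176*(-26) = -4576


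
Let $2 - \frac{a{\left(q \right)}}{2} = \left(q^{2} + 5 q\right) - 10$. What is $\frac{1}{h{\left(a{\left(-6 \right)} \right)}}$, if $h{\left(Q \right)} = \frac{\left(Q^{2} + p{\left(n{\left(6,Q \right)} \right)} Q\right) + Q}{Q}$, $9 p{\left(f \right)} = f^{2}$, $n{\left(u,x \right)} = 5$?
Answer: $\frac{9}{142} \approx 0.06338$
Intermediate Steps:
$p{\left(f \right)} = \frac{f^{2}}{9}$
$a{\left(q \right)} = 24 - 10 q - 2 q^{2}$ ($a{\left(q \right)} = 4 - 2 \left(\left(q^{2} + 5 q\right) - 10\right) = 4 - 2 \left(-10 + q^{2} + 5 q\right) = 4 - \left(-20 + 2 q^{2} + 10 q\right) = 24 - 10 q - 2 q^{2}$)
$h{\left(Q \right)} = \frac{Q^{2} + \frac{34 Q}{9}}{Q}$ ($h{\left(Q \right)} = \frac{\left(Q^{2} + \frac{5^{2}}{9} Q\right) + Q}{Q} = \frac{\left(Q^{2} + \frac{1}{9} \cdot 25 Q\right) + Q}{Q} = \frac{\left(Q^{2} + \frac{25 Q}{9}\right) + Q}{Q} = \frac{Q^{2} + \frac{34 Q}{9}}{Q}$)
$\frac{1}{h{\left(a{\left(-6 \right)} \right)}} = \frac{1}{\frac{34}{9} - \left(-84 + 72\right)} = \frac{1}{\frac{34}{9} + \left(24 + 60 - 72\right)} = \frac{1}{\frac{34}{9} + 12} = \frac{1}{\frac{142}{9}} = \frac{9}{142}$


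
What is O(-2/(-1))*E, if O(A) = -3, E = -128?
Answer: 384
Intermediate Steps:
O(-2/(-1))*E = -3*(-128) = 384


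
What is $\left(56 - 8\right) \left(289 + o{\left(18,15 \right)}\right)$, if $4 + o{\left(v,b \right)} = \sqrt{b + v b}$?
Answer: $13680 + 48 \sqrt{285} \approx 14490.0$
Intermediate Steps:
$o{\left(v,b \right)} = -4 + \sqrt{b + b v}$ ($o{\left(v,b \right)} = -4 + \sqrt{b + v b} = -4 + \sqrt{b + b v}$)
$\left(56 - 8\right) \left(289 + o{\left(18,15 \right)}\right) = \left(56 - 8\right) \left(289 - \left(4 - \sqrt{15 \left(1 + 18\right)}\right)\right) = 48 \left(289 - \left(4 - \sqrt{15 \cdot 19}\right)\right) = 48 \left(289 - \left(4 - \sqrt{285}\right)\right) = 48 \left(285 + \sqrt{285}\right) = 13680 + 48 \sqrt{285}$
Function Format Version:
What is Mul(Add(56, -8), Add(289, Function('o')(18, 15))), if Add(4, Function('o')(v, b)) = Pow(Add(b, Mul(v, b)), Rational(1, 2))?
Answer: Add(13680, Mul(48, Pow(285, Rational(1, 2)))) ≈ 14490.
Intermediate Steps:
Function('o')(v, b) = Add(-4, Pow(Add(b, Mul(b, v)), Rational(1, 2))) (Function('o')(v, b) = Add(-4, Pow(Add(b, Mul(v, b)), Rational(1, 2))) = Add(-4, Pow(Add(b, Mul(b, v)), Rational(1, 2))))
Mul(Add(56, -8), Add(289, Function('o')(18, 15))) = Mul(Add(56, -8), Add(289, Add(-4, Pow(Mul(15, Add(1, 18)), Rational(1, 2))))) = Mul(48, Add(289, Add(-4, Pow(Mul(15, 19), Rational(1, 2))))) = Mul(48, Add(289, Add(-4, Pow(285, Rational(1, 2))))) = Mul(48, Add(285, Pow(285, Rational(1, 2)))) = Add(13680, Mul(48, Pow(285, Rational(1, 2))))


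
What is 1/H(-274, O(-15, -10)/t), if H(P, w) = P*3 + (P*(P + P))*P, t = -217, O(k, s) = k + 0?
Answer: -1/41142470 ≈ -2.4306e-8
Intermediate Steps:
O(k, s) = k
H(P, w) = 2*P³ + 3*P (H(P, w) = 3*P + (P*(2*P))*P = 3*P + (2*P²)*P = 3*P + 2*P³ = 2*P³ + 3*P)
1/H(-274, O(-15, -10)/t) = 1/(-274*(3 + 2*(-274)²)) = 1/(-274*(3 + 2*75076)) = 1/(-274*(3 + 150152)) = 1/(-274*150155) = 1/(-41142470) = -1/41142470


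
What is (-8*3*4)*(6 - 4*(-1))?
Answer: -960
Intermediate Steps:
(-8*3*4)*(6 - 4*(-1)) = (-24*4)*(6 + 4) = -96*10 = -960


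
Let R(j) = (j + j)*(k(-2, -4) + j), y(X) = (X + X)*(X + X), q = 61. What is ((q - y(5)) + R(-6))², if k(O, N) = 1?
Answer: 441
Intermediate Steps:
y(X) = 4*X² (y(X) = (2*X)*(2*X) = 4*X²)
R(j) = 2*j*(1 + j) (R(j) = (j + j)*(1 + j) = (2*j)*(1 + j) = 2*j*(1 + j))
((q - y(5)) + R(-6))² = ((61 - 4*5²) + 2*(-6)*(1 - 6))² = ((61 - 4*25) + 2*(-6)*(-5))² = ((61 - 1*100) + 60)² = ((61 - 100) + 60)² = (-39 + 60)² = 21² = 441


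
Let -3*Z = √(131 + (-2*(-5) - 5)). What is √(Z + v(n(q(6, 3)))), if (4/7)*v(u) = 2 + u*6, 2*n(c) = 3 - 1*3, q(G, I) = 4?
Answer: √(126 - 24*√34)/6 ≈ 0.62234*I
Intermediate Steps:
n(c) = 0 (n(c) = (3 - 1*3)/2 = (3 - 3)/2 = (½)*0 = 0)
v(u) = 7/2 + 21*u/2 (v(u) = 7*(2 + u*6)/4 = 7*(2 + 6*u)/4 = 7/2 + 21*u/2)
Z = -2*√34/3 (Z = -√(131 + (-2*(-5) - 5))/3 = -√(131 + (10 - 5))/3 = -√(131 + 5)/3 = -2*√34/3 ≈ -3.8873)
√(Z + v(n(q(6, 3)))) = √(-2*√34/3 + (7/2 + (21/2)*0)) = √(-2*√34/3 + (7/2 + 0)) = √(-2*√34/3 + 7/2) = √(7/2 - 2*√34/3)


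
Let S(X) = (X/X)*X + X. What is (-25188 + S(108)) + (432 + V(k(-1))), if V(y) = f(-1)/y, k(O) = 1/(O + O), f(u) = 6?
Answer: -24552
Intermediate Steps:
S(X) = 2*X (S(X) = 1*X + X = X + X = 2*X)
k(O) = 1/(2*O)
V(y) = 6/y
(-25188 + S(108)) + (432 + V(k(-1))) = (-25188 + 2*108) + (432 + 6/(((½)/(-1)))) = (-25188 + 216) + (432 + 6/(((½)*(-1)))) = -24972 + (432 + 6/(-½)) = -24972 + (432 + 6*(-2)) = -24972 + (432 - 12) = -24972 + 420 = -24552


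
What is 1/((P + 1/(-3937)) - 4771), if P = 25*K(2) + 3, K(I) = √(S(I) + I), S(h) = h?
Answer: -3937/18574767 ≈ -0.00021195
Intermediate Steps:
K(I) = √2*√I (K(I) = √(I + I) = √(2*I) = √2*√I)
P = 53 (P = 25*(√2*√2) + 3 = 25*2 + 3 = 50 + 3 = 53)
1/((P + 1/(-3937)) - 4771) = 1/((53 + 1/(-3937)) - 4771) = 1/((53 - 1/3937) - 4771) = 1/(208660/3937 - 4771) = 1/(-18574767/3937) = -3937/18574767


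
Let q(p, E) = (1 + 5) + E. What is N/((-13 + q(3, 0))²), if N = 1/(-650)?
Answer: -1/31850 ≈ -3.1397e-5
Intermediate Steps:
N = -1/650 ≈ -0.0015385
q(p, E) = 6 + E
N/((-13 + q(3, 0))²) = -1/(650*(-13 + (6 + 0))²) = -1/(650*(-13 + 6)²) = -1/(650*((-7)²)) = -1/650/49 = -1/650*1/49 = -1/31850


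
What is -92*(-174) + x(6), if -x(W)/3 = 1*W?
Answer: 15990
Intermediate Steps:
x(W) = -3*W
-92*(-174) + x(6) = -92*(-174) - 3*6 = 16008 - 18 = 15990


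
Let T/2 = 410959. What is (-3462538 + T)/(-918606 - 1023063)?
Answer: 2640620/1941669 ≈ 1.3600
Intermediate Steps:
T = 821918 (T = 2*410959 = 821918)
(-3462538 + T)/(-918606 - 1023063) = (-3462538 + 821918)/(-918606 - 1023063) = -2640620/(-1941669) = -2640620*(-1/1941669) = 2640620/1941669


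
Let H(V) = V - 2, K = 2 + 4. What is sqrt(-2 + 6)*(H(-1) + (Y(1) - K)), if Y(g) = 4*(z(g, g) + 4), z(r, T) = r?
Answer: 22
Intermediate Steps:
K = 6
H(V) = -2 + V
Y(g) = 16 + 4*g (Y(g) = 4*(g + 4) = 4*(4 + g) = 16 + 4*g)
sqrt(-2 + 6)*(H(-1) + (Y(1) - K)) = sqrt(-2 + 6)*((-2 - 1) + ((16 + 4*1) - 1*6)) = sqrt(4)*(-3 + ((16 + 4) - 6)) = 2*(-3 + (20 - 6)) = 2*(-3 + 14) = 2*11 = 22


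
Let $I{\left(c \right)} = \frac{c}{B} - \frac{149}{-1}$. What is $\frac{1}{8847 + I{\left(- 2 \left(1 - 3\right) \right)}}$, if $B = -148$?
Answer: $\frac{37}{332851} \approx 0.00011116$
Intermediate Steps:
$I{\left(c \right)} = 149 - \frac{c}{148}$ ($I{\left(c \right)} = \frac{c}{-148} - \frac{149}{-1} = c \left(- \frac{1}{148}\right) - -149 = - \frac{c}{148} + 149 = 149 - \frac{c}{148}$)
$\frac{1}{8847 + I{\left(- 2 \left(1 - 3\right) \right)}} = \frac{1}{8847 + \left(149 - \frac{\left(-2\right) \left(1 - 3\right)}{148}\right)} = \frac{1}{8847 + \left(149 - \frac{\left(-2\right) \left(-2\right)}{148}\right)} = \frac{1}{8847 + \left(149 - \frac{1}{37}\right)} = \frac{1}{8847 + \frac{5512}{37}} = \frac{1}{\frac{332851}{37}} = \frac{37}{332851}$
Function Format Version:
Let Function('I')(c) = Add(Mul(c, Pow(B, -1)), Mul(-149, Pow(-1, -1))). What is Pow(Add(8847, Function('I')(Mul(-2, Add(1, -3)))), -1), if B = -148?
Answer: Rational(37, 332851) ≈ 0.00011116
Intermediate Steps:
Function('I')(c) = Add(149, Mul(Rational(-1, 148), c)) (Function('I')(c) = Add(Mul(c, Pow(-148, -1)), Mul(-149, Pow(-1, -1))) = Add(Mul(c, Rational(-1, 148)), Mul(-149, -1)) = Add(Mul(Rational(-1, 148), c), 149) = Add(149, Mul(Rational(-1, 148), c)))
Pow(Add(8847, Function('I')(Mul(-2, Add(1, -3)))), -1) = Pow(Add(8847, Add(149, Mul(Rational(-1, 148), Mul(-2, Add(1, -3))))), -1) = Pow(Add(8847, Add(149, Mul(Rational(-1, 148), Mul(-2, -2)))), -1) = Pow(Add(8847, Add(149, Mul(Rational(-1, 148), 4))), -1) = Pow(Add(8847, Add(149, Rational(-1, 37))), -1) = Pow(Add(8847, Rational(5512, 37)), -1) = Pow(Rational(332851, 37), -1) = Rational(37, 332851)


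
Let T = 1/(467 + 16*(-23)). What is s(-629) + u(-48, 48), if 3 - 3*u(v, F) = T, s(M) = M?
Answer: -186517/297 ≈ -628.00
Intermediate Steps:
T = 1/99 (T = 1/(467 - 368) = 1/99 ≈ 0.010101)
u(v, F) = 296/297 (u(v, F) = 1 - ⅓*1/99 = 1 - 1/297 = 296/297)
s(-629) + u(-48, 48) = -629 + 296/297 = -186517/297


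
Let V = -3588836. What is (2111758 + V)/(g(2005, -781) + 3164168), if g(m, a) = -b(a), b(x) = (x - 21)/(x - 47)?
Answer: -611510292/1309965151 ≈ -0.46681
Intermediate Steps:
b(x) = (-21 + x)/(-47 + x)
g(m, a) = -(-21 + a)/(-47 + a)
(2111758 + V)/(g(2005, -781) + 3164168) = (2111758 - 3588836)/((21 - 1*(-781))/(-47 - 781) + 3164168) = -1477078/((21 + 781)/(-828) + 3164168) = -1477078/(-1/828*802 + 3164168) = -1477078/(-401/414 + 3164168) = -1477078/1309965151/414 = -1477078*414/1309965151 = -611510292/1309965151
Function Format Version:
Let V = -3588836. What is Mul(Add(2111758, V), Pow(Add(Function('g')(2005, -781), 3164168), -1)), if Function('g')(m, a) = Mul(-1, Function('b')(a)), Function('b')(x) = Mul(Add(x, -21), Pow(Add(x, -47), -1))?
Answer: Rational(-611510292, 1309965151) ≈ -0.46681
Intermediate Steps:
Function('b')(x) = Mul(Pow(Add(-47, x), -1), Add(-21, x)) (Function('b')(x) = Mul(Add(-21, x), Pow(Add(-47, x), -1)) = Mul(Pow(Add(-47, x), -1), Add(-21, x)))
Function('g')(m, a) = Mul(-1, Pow(Add(-47, a), -1), Add(-21, a)) (Function('g')(m, a) = Mul(-1, Mul(Pow(Add(-47, a), -1), Add(-21, a))) = Mul(-1, Pow(Add(-47, a), -1), Add(-21, a)))
Mul(Add(2111758, V), Pow(Add(Function('g')(2005, -781), 3164168), -1)) = Mul(Add(2111758, -3588836), Pow(Add(Mul(Pow(Add(-47, -781), -1), Add(21, Mul(-1, -781))), 3164168), -1)) = Mul(-1477078, Pow(Add(Mul(Pow(-828, -1), Add(21, 781)), 3164168), -1)) = Mul(-1477078, Pow(Add(Mul(Rational(-1, 828), 802), 3164168), -1)) = Mul(-1477078, Pow(Add(Rational(-401, 414), 3164168), -1)) = Mul(-1477078, Pow(Rational(1309965151, 414), -1)) = Mul(-1477078, Rational(414, 1309965151)) = Rational(-611510292, 1309965151)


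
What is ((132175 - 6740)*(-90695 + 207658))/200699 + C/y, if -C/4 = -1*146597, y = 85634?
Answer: 628237922192991/8593329083 ≈ 73108.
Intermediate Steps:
C = 586388 (C = -(-4)*146597 = -4*(-146597) = 586388)
((132175 - 6740)*(-90695 + 207658))/200699 + C/y = ((132175 - 6740)*(-90695 + 207658))/200699 + 586388/85634 = (125435*116963)*(1/200699) + 586388*(1/85634) = 14671253905*(1/200699) + 293194/42817 = 14671253905/200699 + 293194/42817 = 628237922192991/8593329083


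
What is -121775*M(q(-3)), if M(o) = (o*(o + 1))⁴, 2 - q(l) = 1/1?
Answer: -1948400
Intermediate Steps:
q(l) = 1 (q(l) = 2 - 1/1 = 2 - 1*1 = 2 - 1 = 1)
M(o) = o⁴*(1 + o)⁴ (M(o) = (o*(1 + o))⁴ = o⁴*(1 + o)⁴)
-121775*M(q(-3)) = -121775*1⁴*(1 + 1)⁴ = -121775*2⁴ = -121775*16 = -1948400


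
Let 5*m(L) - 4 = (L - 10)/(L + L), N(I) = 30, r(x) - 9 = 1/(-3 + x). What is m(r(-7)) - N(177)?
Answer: -25999/890 ≈ -29.212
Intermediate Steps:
r(x) = 9 + 1/(-3 + x)
m(L) = ⅘ + (-10 + L)/(10*L) (m(L) = ⅘ + ((L - 10)/(L + L))/5 = ⅘ + ((-10 + L)/((2*L)))/5 = ⅘ + ((-10 + L)*(1/(2*L)))/5 = ⅘ + ((-10 + L)/(2*L))/5 = ⅘ + (-10 + L)/(10*L))
m(r(-7)) - N(177) = (9/10 - 1/((-26 + 9*(-7))/(-3 - 7))) - 1*30 = (9/10 - 1/((-26 - 63)/(-10))) - 30 = (9/10 - 1/((-⅒*(-89)))) - 30 = (9/10 - 1/89/10) - 30 = (9/10 - 1*10/89) - 30 = (9/10 - 10/89) - 30 = 701/890 - 30 = -25999/890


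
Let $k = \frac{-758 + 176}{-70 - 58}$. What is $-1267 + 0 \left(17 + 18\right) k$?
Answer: $-1267$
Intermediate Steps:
$k = \frac{291}{64}$ ($k = - \frac{582}{-128} = \left(-582\right) \left(- \frac{1}{128}\right) = \frac{291}{64} \approx 4.5469$)
$-1267 + 0 \left(17 + 18\right) k = -1267 + 0 \left(17 + 18\right) \frac{291}{64} = -1267 + 0 \cdot 35 \cdot \frac{291}{64} = -1267 + 0 \cdot \frac{291}{64} = -1267 + 0 = -1267$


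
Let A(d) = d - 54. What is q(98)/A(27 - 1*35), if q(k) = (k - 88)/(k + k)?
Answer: -5/6076 ≈ -0.00082291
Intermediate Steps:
A(d) = -54 + d
q(k) = (-88 + k)/(2*k) (q(k) = (-88 + k)/((2*k)) = (-88 + k)*(1/(2*k)) = (-88 + k)/(2*k))
q(98)/A(27 - 1*35) = ((½)*(-88 + 98)/98)/(-54 + (27 - 1*35)) = ((½)*(1/98)*10)/(-54 + (27 - 35)) = 5/(98*(-54 - 8)) = (5/98)/(-62) = (5/98)*(-1/62) = -5/6076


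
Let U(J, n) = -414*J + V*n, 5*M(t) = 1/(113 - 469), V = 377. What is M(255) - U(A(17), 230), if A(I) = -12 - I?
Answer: -175714481/1780 ≈ -98716.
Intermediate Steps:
M(t) = -1/1780 (M(t) = 1/(5*(113 - 469)) = (⅕)/(-356) = (⅕)*(-1/356) = -1/1780)
U(J, n) = -414*J + 377*n
M(255) - U(A(17), 230) = -1/1780 - (-414*(-12 - 1*17) + 377*230) = -1/1780 - (-414*(-12 - 17) + 86710) = -1/1780 - (-414*(-29) + 86710) = -1/1780 - (12006 + 86710) = -1/1780 - 1*98716 = -1/1780 - 98716 = -175714481/1780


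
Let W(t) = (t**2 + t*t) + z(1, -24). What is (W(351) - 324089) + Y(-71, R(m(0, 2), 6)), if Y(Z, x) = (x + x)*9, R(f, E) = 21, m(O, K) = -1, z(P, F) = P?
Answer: -77308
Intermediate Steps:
Y(Z, x) = 18*x (Y(Z, x) = (2*x)*9 = 18*x)
W(t) = 1 + 2*t**2 (W(t) = (t**2 + t*t) + 1 = (t**2 + t**2) + 1 = 2*t**2 + 1 = 1 + 2*t**2)
(W(351) - 324089) + Y(-71, R(m(0, 2), 6)) = ((1 + 2*351**2) - 324089) + 18*21 = ((1 + 2*123201) - 324089) + 378 = ((1 + 246402) - 324089) + 378 = (246403 - 324089) + 378 = -77686 + 378 = -77308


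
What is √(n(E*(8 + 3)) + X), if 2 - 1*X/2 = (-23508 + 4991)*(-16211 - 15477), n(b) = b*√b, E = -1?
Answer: √(-1173533388 - 11*I*√11) ≈ 0.e-4 - 34257.0*I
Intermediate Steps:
n(b) = b^(3/2)
X = -1173533388 (X = 4 - 2*(-23508 + 4991)*(-16211 - 15477) = 4 - (-37034)*(-31688) = 4 - 2*586766696 = 4 - 1173533392 = -1173533388)
√(n(E*(8 + 3)) + X) = √((-(8 + 3))^(3/2) - 1173533388) = √((-1*11)^(3/2) - 1173533388) = √((-11)^(3/2) - 1173533388) = √(-11*I*√11 - 1173533388) = √(-1173533388 - 11*I*√11)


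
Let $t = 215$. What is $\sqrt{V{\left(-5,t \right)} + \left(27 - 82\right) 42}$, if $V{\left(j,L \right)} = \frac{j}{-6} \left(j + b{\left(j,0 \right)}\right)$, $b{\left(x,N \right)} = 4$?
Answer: $\frac{i \sqrt{83190}}{6} \approx 48.071 i$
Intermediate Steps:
$V{\left(j,L \right)} = - \frac{j \left(4 + j\right)}{6}$ ($V{\left(j,L \right)} = \frac{j}{-6} \left(j + 4\right) = j \left(- \frac{1}{6}\right) \left(4 + j\right) = - \frac{j}{6} \left(4 + j\right) = - \frac{j \left(4 + j\right)}{6}$)
$\sqrt{V{\left(-5,t \right)} + \left(27 - 82\right) 42} = \sqrt{\left(- \frac{1}{6}\right) \left(-5\right) \left(4 - 5\right) + \left(27 - 82\right) 42} = \sqrt{\left(- \frac{1}{6}\right) \left(-5\right) \left(-1\right) - 2310} = \sqrt{- \frac{5}{6} - 2310} = \sqrt{- \frac{13865}{6}} = \frac{i \sqrt{83190}}{6}$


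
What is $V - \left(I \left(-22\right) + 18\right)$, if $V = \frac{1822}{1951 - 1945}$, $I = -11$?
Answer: $\frac{131}{3} \approx 43.667$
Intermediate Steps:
$V = \frac{911}{3}$ ($V = \frac{1822}{1951 - 1945} = \frac{1822}{6} = 1822 \cdot \frac{1}{6} = \frac{911}{3} \approx 303.67$)
$V - \left(I \left(-22\right) + 18\right) = \frac{911}{3} - \left(\left(-11\right) \left(-22\right) + 18\right) = \frac{911}{3} - \left(242 + 18\right) = \frac{911}{3} - 260 = \frac{131}{3}$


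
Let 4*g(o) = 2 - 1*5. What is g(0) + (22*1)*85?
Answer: 7477/4 ≈ 1869.3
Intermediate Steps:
g(o) = -3/4 (g(o) = (2 - 1*5)/4 = (2 - 5)/4 = (1/4)*(-3) = -3/4)
g(0) + (22*1)*85 = -3/4 + (22*1)*85 = -3/4 + 22*85 = -3/4 + 1870 = 7477/4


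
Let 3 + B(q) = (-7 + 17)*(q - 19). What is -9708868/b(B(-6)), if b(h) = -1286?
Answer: 4854434/643 ≈ 7549.7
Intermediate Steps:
B(q) = -193 + 10*q (B(q) = -3 + (-7 + 17)*(q - 19) = -3 + 10*(-19 + q) = -3 + (-190 + 10*q) = -193 + 10*q)
-9708868/b(B(-6)) = -9708868/(-1286) = -9708868*(-1/1286) = 4854434/643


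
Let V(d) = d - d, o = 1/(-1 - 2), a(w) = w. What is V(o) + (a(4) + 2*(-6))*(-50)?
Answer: 400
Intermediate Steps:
o = -⅓ (o = 1/(-3) = -⅓ ≈ -0.33333)
V(d) = 0
V(o) + (a(4) + 2*(-6))*(-50) = 0 + (4 + 2*(-6))*(-50) = 0 + (4 - 12)*(-50) = 0 - 8*(-50) = 0 + 400 = 400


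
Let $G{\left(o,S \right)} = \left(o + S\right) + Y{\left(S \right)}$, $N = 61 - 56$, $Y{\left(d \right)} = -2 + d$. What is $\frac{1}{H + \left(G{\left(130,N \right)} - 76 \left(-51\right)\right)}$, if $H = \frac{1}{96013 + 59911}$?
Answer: $\frac{155924}{625878937} \approx 0.00024913$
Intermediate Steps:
$N = 5$
$G{\left(o,S \right)} = -2 + o + 2 S$ ($G{\left(o,S \right)} = \left(o + S\right) + \left(-2 + S\right) = \left(S + o\right) + \left(-2 + S\right) = -2 + o + 2 S$)
$H = \frac{1}{155924} \approx 6.4134 \cdot 10^{-6}$
$\frac{1}{H + \left(G{\left(130,N \right)} - 76 \left(-51\right)\right)} = \frac{1}{\frac{1}{155924} + \left(\left(-2 + 130 + 2 \cdot 5\right) - 76 \left(-51\right)\right)} = \frac{1}{\frac{1}{155924} + \left(\left(-2 + 130 + 10\right) - -3876\right)} = \frac{1}{\frac{1}{155924} + \left(138 + 3876\right)} = \frac{1}{\frac{1}{155924} + 4014} = \frac{1}{\frac{625878937}{155924}} = \frac{155924}{625878937}$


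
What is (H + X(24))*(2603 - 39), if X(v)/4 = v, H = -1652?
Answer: -3989584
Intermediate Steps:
X(v) = 4*v
(H + X(24))*(2603 - 39) = (-1652 + 4*24)*(2603 - 39) = (-1652 + 96)*2564 = -1556*2564 = -3989584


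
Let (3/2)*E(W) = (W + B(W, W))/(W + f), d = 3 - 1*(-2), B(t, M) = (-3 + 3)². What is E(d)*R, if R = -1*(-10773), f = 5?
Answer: 3591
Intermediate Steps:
B(t, M) = 0 (B(t, M) = 0² = 0)
d = 5 (d = 3 + 2 = 5)
E(W) = 2*W/(3*(5 + W)) (E(W) = 2*((W + 0)/(W + 5))/3 = 2*(W/(5 + W))/3 = 2*W/(3*(5 + W)))
R = 10773
E(d)*R = ((⅔)*5/(5 + 5))*10773 = ((⅔)*5/10)*10773 = ((⅔)*5*(⅒))*10773 = (⅓)*10773 = 3591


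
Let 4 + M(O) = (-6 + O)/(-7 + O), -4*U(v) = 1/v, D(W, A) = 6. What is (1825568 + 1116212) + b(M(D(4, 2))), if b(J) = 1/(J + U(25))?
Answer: 1179653680/401 ≈ 2.9418e+6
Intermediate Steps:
U(v) = -1/(4*v)
M(O) = -4 + (-6 + O)/(-7 + O)
b(J) = 1/(-1/100 + J) (b(J) = 1/(J - ¼/25) = 1/(J - ¼*1/25) = 1/(J - 1/100) = 1/(-1/100 + J))
(1825568 + 1116212) + b(M(D(4, 2))) = (1825568 + 1116212) + 100/(-1 + 100*((22 - 3*6)/(-7 + 6))) = 2941780 + 100/(-1 + 100*((22 - 18)/(-1))) = 2941780 + 100/(-1 + 100*(-1*4)) = 2941780 + 100/(-1 + 100*(-4)) = 2941780 + 100/(-1 - 400) = 2941780 + 100/(-401) = 2941780 + 100*(-1/401) = 2941780 - 100/401 = 1179653680/401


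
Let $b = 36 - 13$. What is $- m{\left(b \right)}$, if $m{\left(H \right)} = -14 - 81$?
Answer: $95$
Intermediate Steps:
$b = 23$ ($b = 36 - 13 = 23$)
$m{\left(H \right)} = -95$
$- m{\left(b \right)} = \left(-1\right) \left(-95\right) = 95$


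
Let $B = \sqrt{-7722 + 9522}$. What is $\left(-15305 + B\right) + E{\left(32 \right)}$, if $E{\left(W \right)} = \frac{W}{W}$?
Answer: $-15304 + 30 \sqrt{2} \approx -15262.0$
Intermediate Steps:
$B = 30 \sqrt{2}$ ($B = \sqrt{1800} = 30 \sqrt{2} \approx 42.426$)
$E{\left(W \right)} = 1$
$\left(-15305 + B\right) + E{\left(32 \right)} = \left(-15305 + 30 \sqrt{2}\right) + 1 = -15304 + 30 \sqrt{2}$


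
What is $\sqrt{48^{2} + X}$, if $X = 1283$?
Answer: $\sqrt{3587} \approx 59.892$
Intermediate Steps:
$\sqrt{48^{2} + X} = \sqrt{48^{2} + 1283} = \sqrt{2304 + 1283} = \sqrt{3587}$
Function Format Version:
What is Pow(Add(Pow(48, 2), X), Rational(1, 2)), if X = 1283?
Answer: Pow(3587, Rational(1, 2)) ≈ 59.892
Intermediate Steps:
Pow(Add(Pow(48, 2), X), Rational(1, 2)) = Pow(Add(Pow(48, 2), 1283), Rational(1, 2)) = Pow(Add(2304, 1283), Rational(1, 2)) = Pow(3587, Rational(1, 2))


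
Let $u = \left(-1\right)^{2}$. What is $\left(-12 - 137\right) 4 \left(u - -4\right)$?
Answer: $-2980$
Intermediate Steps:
$u = 1$
$\left(-12 - 137\right) 4 \left(u - -4\right) = \left(-12 - 137\right) 4 \left(1 - -4\right) = - 149 \cdot 4 \left(1 + 4\right) = - 149 \cdot 4 \cdot 5 = \left(-149\right) 20 = -2980$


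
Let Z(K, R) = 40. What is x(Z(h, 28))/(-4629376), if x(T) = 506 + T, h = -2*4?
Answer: -273/2314688 ≈ -0.00011794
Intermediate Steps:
h = -8
x(Z(h, 28))/(-4629376) = (506 + 40)/(-4629376) = 546*(-1/4629376) = -273/2314688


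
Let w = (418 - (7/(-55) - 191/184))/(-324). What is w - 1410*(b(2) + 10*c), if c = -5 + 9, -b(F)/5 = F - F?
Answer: -184933073953/3278880 ≈ -56401.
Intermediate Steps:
b(F) = 0 (b(F) = -5*(F - F) = -5*0 = 0)
w = -4241953/3278880 (w = (418 - (7*(-1/55) - 191*1/184))*(-1/324) = (418 - (-7/55 - 191/184))*(-1/324) = (418 - 1*(-11793/10120))*(-1/324) = (418 + 11793/10120)*(-1/324) = (4241953/10120)*(-1/324) = -4241953/3278880 ≈ -1.2937)
c = 4
w - 1410*(b(2) + 10*c) = -4241953/3278880 - 1410*(0 + 10*4) = -4241953/3278880 - 1410*(0 + 40) = -4241953/3278880 - 1410*40 = -4241953/3278880 - 56400 = -184933073953/3278880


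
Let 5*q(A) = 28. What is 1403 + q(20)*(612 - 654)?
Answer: 5839/5 ≈ 1167.8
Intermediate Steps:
q(A) = 28/5 (q(A) = (1/5)*28 = 28/5)
1403 + q(20)*(612 - 654) = 1403 + 28*(612 - 654)/5 = 1403 + (28/5)*(-42) = 1403 - 1176/5 = 5839/5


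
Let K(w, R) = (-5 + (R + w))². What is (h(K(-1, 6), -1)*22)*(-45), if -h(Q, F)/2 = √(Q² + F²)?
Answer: 1980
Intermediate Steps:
K(w, R) = (-5 + R + w)²
h(Q, F) = -2*√(F² + Q²) (h(Q, F) = -2*√(Q² + F²) = -2*√(F² + Q²))
(h(K(-1, 6), -1)*22)*(-45) = (-2*√((-1)² + ((-5 + 6 - 1)²)²)*22)*(-45) = (-2*√(1 + (0²)²)*22)*(-45) = (-2*√(1 + 0²)*22)*(-45) = (-2*√(1 + 0)*22)*(-45) = (-2*√1*22)*(-45) = (-2*1*22)*(-45) = -2*22*(-45) = -44*(-45) = 1980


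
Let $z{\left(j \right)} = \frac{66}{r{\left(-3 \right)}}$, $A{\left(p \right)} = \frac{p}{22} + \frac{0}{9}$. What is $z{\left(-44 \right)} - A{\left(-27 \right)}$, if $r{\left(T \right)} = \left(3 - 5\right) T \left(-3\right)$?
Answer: $- \frac{161}{66} \approx -2.4394$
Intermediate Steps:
$r{\left(T \right)} = 6 T$ ($r{\left(T \right)} = - 2 \left(- 3 T\right) = 6 T$)
$A{\left(p \right)} = \frac{p}{22}$ ($A{\left(p \right)} = p \frac{1}{22} + 0 \cdot \frac{1}{9} = \frac{p}{22} + 0 = \frac{p}{22}$)
$z{\left(j \right)} = - \frac{11}{3}$ ($z{\left(j \right)} = \frac{66}{6 \left(-3\right)} = \frac{66}{-18} = 66 \left(- \frac{1}{18}\right) = - \frac{11}{3}$)
$z{\left(-44 \right)} - A{\left(-27 \right)} = - \frac{11}{3} - \frac{1}{22} \left(-27\right) = - \frac{11}{3} - - \frac{27}{22} = - \frac{11}{3} + \frac{27}{22} = - \frac{161}{66}$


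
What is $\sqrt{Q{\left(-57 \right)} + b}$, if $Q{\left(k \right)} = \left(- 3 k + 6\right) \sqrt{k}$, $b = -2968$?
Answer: $\sqrt{-2968 + 177 i \sqrt{57}} \approx 11.978 + 55.781 i$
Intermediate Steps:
$Q{\left(k \right)} = \sqrt{k} \left(6 - 3 k\right)$ ($Q{\left(k \right)} = \left(6 - 3 k\right) \sqrt{k} = \sqrt{k} \left(6 - 3 k\right)$)
$\sqrt{Q{\left(-57 \right)} + b} = \sqrt{3 \sqrt{-57} \left(2 - -57\right) - 2968} = \sqrt{3 i \sqrt{57} \left(2 + 57\right) - 2968} = \sqrt{3 i \sqrt{57} \cdot 59 - 2968} = \sqrt{177 i \sqrt{57} - 2968} = \sqrt{-2968 + 177 i \sqrt{57}}$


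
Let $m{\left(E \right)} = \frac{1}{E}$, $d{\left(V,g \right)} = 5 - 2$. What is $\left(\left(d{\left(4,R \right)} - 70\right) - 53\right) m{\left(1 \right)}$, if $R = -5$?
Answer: $-120$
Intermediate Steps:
$d{\left(V,g \right)} = 3$
$\left(\left(d{\left(4,R \right)} - 70\right) - 53\right) m{\left(1 \right)} = \frac{\left(3 - 70\right) - 53}{1} = \left(\left(3 - 70\right) - 53\right) 1 = \left(-67 - 53\right) 1 = \left(-120\right) 1 = -120$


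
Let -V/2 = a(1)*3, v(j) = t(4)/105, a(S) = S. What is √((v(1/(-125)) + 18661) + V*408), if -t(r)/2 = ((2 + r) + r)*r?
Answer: √7149597/21 ≈ 127.33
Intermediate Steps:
t(r) = -2*r*(2 + 2*r) (t(r) = -2*((2 + r) + r)*r = -2*(2 + 2*r)*r = -2*r*(2 + 2*r))
v(j) = -16/21 (v(j) = -4*4*(1 + 4)/105 = -4*4*5*(1/105) = -80*1/105 = -16/21)
V = -6 (V = -2*3 = -6)
√((v(1/(-125)) + 18661) + V*408) = √((-16/21 + 18661) - 6*408) = √(391865/21 - 2448) = √(340457/21) = √7149597/21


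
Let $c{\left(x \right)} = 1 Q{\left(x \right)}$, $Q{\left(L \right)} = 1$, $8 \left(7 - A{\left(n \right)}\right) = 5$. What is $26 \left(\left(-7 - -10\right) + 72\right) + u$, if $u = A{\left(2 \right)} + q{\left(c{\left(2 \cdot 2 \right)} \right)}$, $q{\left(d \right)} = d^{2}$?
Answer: $\frac{15659}{8} \approx 1957.4$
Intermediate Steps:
$A{\left(n \right)} = \frac{51}{8}$ ($A{\left(n \right)} = 7 - \frac{5}{8} = \frac{51}{8}$)
$c{\left(x \right)} = 1$ ($c{\left(x \right)} = 1 \cdot 1 = 1$)
$u = \frac{59}{8}$ ($u = \frac{51}{8} + 1^{2} = \frac{51}{8} + 1 = \frac{59}{8} \approx 7.375$)
$26 \left(\left(-7 - -10\right) + 72\right) + u = 26 \left(\left(-7 - -10\right) + 72\right) + \frac{59}{8} = 26 \left(\left(-7 + 10\right) + 72\right) + \frac{59}{8} = 26 \left(3 + 72\right) + \frac{59}{8} = 26 \cdot 75 + \frac{59}{8} = 1950 + \frac{59}{8} = \frac{15659}{8}$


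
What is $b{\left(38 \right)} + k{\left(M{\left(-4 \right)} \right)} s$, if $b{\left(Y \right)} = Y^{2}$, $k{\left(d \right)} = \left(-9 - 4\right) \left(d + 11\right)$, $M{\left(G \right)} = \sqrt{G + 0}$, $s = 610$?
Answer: $-85786 - 15860 i \approx -85786.0 - 15860.0 i$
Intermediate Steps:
$M{\left(G \right)} = \sqrt{G}$
$k{\left(d \right)} = -143 - 13 d$ ($k{\left(d \right)} = - 13 \left(11 + d\right) = -143 - 13 d$)
$b{\left(38 \right)} + k{\left(M{\left(-4 \right)} \right)} s = 38^{2} + \left(-143 - 13 \sqrt{-4}\right) 610 = 1444 + \left(-143 - 13 \cdot 2 i\right) 610 = 1444 + \left(-143 - 26 i\right) 610 = 1444 - \left(87230 + 15860 i\right) = -85786 - 15860 i$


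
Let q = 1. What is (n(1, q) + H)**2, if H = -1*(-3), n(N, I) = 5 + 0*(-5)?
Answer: 64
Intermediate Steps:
n(N, I) = 5 (n(N, I) = 5 + 0 = 5)
H = 3
(n(1, q) + H)**2 = (5 + 3)**2 = 8**2 = 64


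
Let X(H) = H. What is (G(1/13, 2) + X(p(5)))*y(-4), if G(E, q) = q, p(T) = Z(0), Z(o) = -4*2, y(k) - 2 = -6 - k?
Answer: 0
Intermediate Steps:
y(k) = -4 - k (y(k) = 2 + (-6 - k) = -4 - k)
Z(o) = -8
p(T) = -8
(G(1/13, 2) + X(p(5)))*y(-4) = (2 - 8)*(-4 - 1*(-4)) = -6*(-4 + 4) = -6*0 = 0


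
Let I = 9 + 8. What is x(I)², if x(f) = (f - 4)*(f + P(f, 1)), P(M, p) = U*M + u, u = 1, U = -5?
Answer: 758641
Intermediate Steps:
I = 17
P(M, p) = 1 - 5*M (P(M, p) = -5*M + 1 = 1 - 5*M)
x(f) = (1 - 4*f)*(-4 + f) (x(f) = (f - 4)*(f + (1 - 5*f)) = (-4 + f)*(1 - 4*f) = (1 - 4*f)*(-4 + f))
x(I)² = (-4 - 4*17² + 17*17)² = (-4 - 4*289 + 289)² = (-4 - 1156 + 289)² = (-871)² = 758641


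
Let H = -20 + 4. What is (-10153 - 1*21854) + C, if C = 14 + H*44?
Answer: -32697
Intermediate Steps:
H = -16
C = -690 (C = 14 - 16*44 = 14 - 704 = -690)
(-10153 - 1*21854) + C = (-10153 - 1*21854) - 690 = (-10153 - 21854) - 690 = -32007 - 690 = -32697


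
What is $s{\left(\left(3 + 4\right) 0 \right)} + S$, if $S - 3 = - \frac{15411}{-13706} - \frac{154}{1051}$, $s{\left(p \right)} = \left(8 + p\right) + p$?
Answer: $\frac{15685573}{1309546} \approx 11.978$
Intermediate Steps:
$s{\left(p \right)} = 8 + 2 p$
$S = \frac{5209205}{1309546}$ ($S = 3 - \left(- \frac{1401}{1246} + \frac{154}{1051}\right) = 3 - - \frac{1280567}{1309546} = 3 + \left(\frac{1401}{1246} - \frac{154}{1051}\right) = 3 + \frac{1280567}{1309546} = \frac{5209205}{1309546} \approx 3.9779$)
$s{\left(\left(3 + 4\right) 0 \right)} + S = \left(8 + 2 \left(3 + 4\right) 0\right) + \frac{5209205}{1309546} = \left(8 + 2 \cdot 7 \cdot 0\right) + \frac{5209205}{1309546} = \left(8 + 2 \cdot 0\right) + \frac{5209205}{1309546} = \left(8 + 0\right) + \frac{5209205}{1309546} = 8 + \frac{5209205}{1309546} = \frac{15685573}{1309546}$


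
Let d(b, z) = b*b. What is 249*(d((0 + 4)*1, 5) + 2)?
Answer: 4482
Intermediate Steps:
d(b, z) = b²
249*(d((0 + 4)*1, 5) + 2) = 249*(((0 + 4)*1)² + 2) = 249*((4*1)² + 2) = 249*(4² + 2) = 249*(16 + 2) = 249*18 = 4482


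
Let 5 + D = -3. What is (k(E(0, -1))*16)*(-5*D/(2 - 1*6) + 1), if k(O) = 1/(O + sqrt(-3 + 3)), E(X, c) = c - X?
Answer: 144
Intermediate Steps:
D = -8 (D = -5 - 3 = -8)
k(O) = 1/O (k(O) = 1/(O + sqrt(0)) = 1/(O + 0) = 1/O)
(k(E(0, -1))*16)*(-5*D/(2 - 1*6) + 1) = (16/(-1 - 1*0))*(-(-40)/(2 - 1*6) + 1) = (16/(-1 + 0))*(-(-40)/(2 - 6) + 1) = (16/(-1))*(-(-40)/(-4) + 1) = (-1*16)*(-(-40)*(-1)/4 + 1) = -16*(-5*2 + 1) = -16*(-10 + 1) = -16*(-9) = 144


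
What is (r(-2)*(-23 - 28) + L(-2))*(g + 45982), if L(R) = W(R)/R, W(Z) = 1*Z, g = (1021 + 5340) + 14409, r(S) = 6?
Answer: -20359360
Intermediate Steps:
g = 20770 (g = 6361 + 14409 = 20770)
W(Z) = Z
L(R) = 1 (L(R) = R/R = 1)
(r(-2)*(-23 - 28) + L(-2))*(g + 45982) = (6*(-23 - 28) + 1)*(20770 + 45982) = (6*(-51) + 1)*66752 = (-306 + 1)*66752 = -305*66752 = -20359360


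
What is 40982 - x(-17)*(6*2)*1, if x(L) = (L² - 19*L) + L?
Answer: 33842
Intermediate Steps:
x(L) = L² - 18*L
40982 - x(-17)*(6*2)*1 = 40982 - (-17*(-18 - 17))*(6*2)*1 = 40982 - (-17*(-35))*12*1 = 40982 - 595*12 = 40982 - 1*7140 = 40982 - 7140 = 33842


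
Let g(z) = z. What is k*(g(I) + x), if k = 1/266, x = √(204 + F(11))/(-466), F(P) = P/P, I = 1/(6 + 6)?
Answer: 1/3192 - √205/123956 ≈ 0.00019778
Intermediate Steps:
I = 1/12 ≈ 0.083333
F(P) = 1
x = -√205/466 (x = √(204 + 1)/(-466) = √205*(-1/466) = -√205/466 ≈ -0.030725)
k = 1/266 ≈ 0.0037594
k*(g(I) + x) = (1/12 - √205/466)/266 = 1/3192 - √205/123956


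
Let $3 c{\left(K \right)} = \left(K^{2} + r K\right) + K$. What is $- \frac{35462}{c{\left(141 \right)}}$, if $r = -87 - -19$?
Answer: $- \frac{17731}{1739} \approx -10.196$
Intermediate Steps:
$r = -68$ ($r = -87 + 19 = -68$)
$c{\left(K \right)} = - \frac{67 K}{3} + \frac{K^{2}}{3}$ ($c{\left(K \right)} = \frac{\left(K^{2} - 68 K\right) + K}{3} = \frac{K^{2} - 67 K}{3} = - \frac{67 K}{3} + \frac{K^{2}}{3}$)
$- \frac{35462}{c{\left(141 \right)}} = - \frac{35462}{\frac{1}{3} \cdot 141 \left(-67 + 141\right)} = - \frac{35462}{\frac{1}{3} \cdot 141 \cdot 74} = - \frac{35462}{3478} = \left(-35462\right) \frac{1}{3478} = - \frac{17731}{1739}$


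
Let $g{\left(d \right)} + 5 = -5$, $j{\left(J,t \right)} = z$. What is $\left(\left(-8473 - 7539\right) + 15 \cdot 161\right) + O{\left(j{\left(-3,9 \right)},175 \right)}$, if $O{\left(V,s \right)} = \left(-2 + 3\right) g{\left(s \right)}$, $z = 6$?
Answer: $-13607$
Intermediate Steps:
$j{\left(J,t \right)} = 6$
$g{\left(d \right)} = -10$ ($g{\left(d \right)} = -5 - 5 = -10$)
$O{\left(V,s \right)} = -10$ ($O{\left(V,s \right)} = \left(-2 + 3\right) \left(-10\right) = 1 \left(-10\right) = -10$)
$\left(\left(-8473 - 7539\right) + 15 \cdot 161\right) + O{\left(j{\left(-3,9 \right)},175 \right)} = \left(\left(-8473 - 7539\right) + 15 \cdot 161\right) - 10 = \left(-16012 + 2415\right) - 10 = -13597 - 10 = -13607$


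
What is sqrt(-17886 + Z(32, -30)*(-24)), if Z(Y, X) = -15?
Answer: I*sqrt(17526) ≈ 132.39*I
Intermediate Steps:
sqrt(-17886 + Z(32, -30)*(-24)) = sqrt(-17886 - 15*(-24)) = sqrt(-17886 + 360) = sqrt(-17526) = I*sqrt(17526)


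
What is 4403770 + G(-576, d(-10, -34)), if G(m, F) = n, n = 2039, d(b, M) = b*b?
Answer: 4405809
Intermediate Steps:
d(b, M) = b**2
G(m, F) = 2039
4403770 + G(-576, d(-10, -34)) = 4403770 + 2039 = 4405809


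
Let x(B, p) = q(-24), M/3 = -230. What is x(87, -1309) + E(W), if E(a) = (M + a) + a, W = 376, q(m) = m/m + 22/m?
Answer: 745/12 ≈ 62.083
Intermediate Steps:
M = -690 (M = 3*(-230) = -690)
q(m) = 1 + 22/m
x(B, p) = 1/12 (x(B, p) = (22 - 24)/(-24) = -1/24*(-2) = 1/12)
E(a) = -690 + 2*a (E(a) = (-690 + a) + a = -690 + 2*a)
x(87, -1309) + E(W) = 1/12 + (-690 + 2*376) = 1/12 + (-690 + 752) = 1/12 + 62 = 745/12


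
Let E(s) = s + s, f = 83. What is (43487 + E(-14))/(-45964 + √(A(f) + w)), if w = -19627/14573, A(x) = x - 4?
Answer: -383030112023/405108157618 - 43459*√11420630/810216315236 ≈ -0.94568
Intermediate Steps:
E(s) = 2*s
A(x) = -4 + x
w = -1033/767 (w = -19627*1/14573 = -1033/767 ≈ -1.3468)
(43487 + E(-14))/(-45964 + √(A(f) + w)) = (43487 + 2*(-14))/(-45964 + √((-4 + 83) - 1033/767)) = (43487 - 28)/(-45964 + √(79 - 1033/767)) = 43459/(-45964 + √(59560/767)) = 43459/(-45964 + 2*√11420630/767)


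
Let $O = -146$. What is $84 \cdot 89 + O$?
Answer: $7330$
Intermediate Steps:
$84 \cdot 89 + O = 84 \cdot 89 - 146 = 7476 - 146 = 7330$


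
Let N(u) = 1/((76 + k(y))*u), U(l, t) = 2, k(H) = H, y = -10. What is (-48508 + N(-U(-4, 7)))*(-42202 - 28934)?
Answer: 37957321896/11 ≈ 3.4507e+9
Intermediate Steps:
N(u) = 1/(66*u) (N(u) = 1/((76 - 10)*u) = 1/(66*u))
(-48508 + N(-U(-4, 7)))*(-42202 - 28934) = (-48508 + 1/(66*((-1*2))))*(-42202 - 28934) = (-48508 + (1/66)/(-2))*(-71136) = (-48508 + (1/66)*(-½))*(-71136) = (-48508 - 1/132)*(-71136) = -6403057/132*(-71136) = 37957321896/11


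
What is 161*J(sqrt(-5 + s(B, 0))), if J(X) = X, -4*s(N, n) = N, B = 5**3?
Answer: 161*I*sqrt(145)/2 ≈ 969.35*I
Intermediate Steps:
B = 125
s(N, n) = -N/4
161*J(sqrt(-5 + s(B, 0))) = 161*sqrt(-5 - 1/4*125) = 161*sqrt(-5 - 125/4) = 161*sqrt(-145/4) = 161*(I*sqrt(145)/2) = 161*I*sqrt(145)/2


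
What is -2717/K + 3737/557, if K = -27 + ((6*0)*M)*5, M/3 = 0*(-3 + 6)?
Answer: 1614268/15039 ≈ 107.34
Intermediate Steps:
M = 0 (M = 3*(0*(-3 + 6)) = 3*(0*3) = 3*0 = 0)
K = -27 (K = -27 + ((6*0)*0)*5 = -27 + (0*0)*5 = -27 + 0*5 = -27 + 0 = -27)
-2717/K + 3737/557 = -2717/(-27) + 3737/557 = -2717*(-1/27) + 3737*(1/557) = 2717/27 + 3737/557 = 1614268/15039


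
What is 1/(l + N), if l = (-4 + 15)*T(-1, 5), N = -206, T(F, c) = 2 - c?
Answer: -1/239 ≈ -0.0041841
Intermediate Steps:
l = -33 (l = (-4 + 15)*(2 - 1*5) = 11*(2 - 5) = 11*(-3) = -33)
1/(l + N) = 1/(-33 - 206) = 1/(-239) = -1/239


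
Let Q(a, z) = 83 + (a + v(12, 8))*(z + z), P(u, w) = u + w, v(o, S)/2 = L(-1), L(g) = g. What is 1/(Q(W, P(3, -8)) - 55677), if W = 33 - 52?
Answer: -1/55384 ≈ -1.8056e-5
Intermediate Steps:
W = -19
v(o, S) = -2 (v(o, S) = 2*(-1) = -2)
Q(a, z) = 83 + 2*z*(-2 + a) (Q(a, z) = 83 + (a - 2)*(z + z) = 83 + (-2 + a)*(2*z) = 83 + 2*z*(-2 + a))
1/(Q(W, P(3, -8)) - 55677) = 1/((83 - 4*(3 - 8) + 2*(-19)*(3 - 8)) - 55677) = 1/((83 - 4*(-5) + 2*(-19)*(-5)) - 55677) = 1/((83 + 20 + 190) - 55677) = 1/(293 - 55677) = 1/(-55384) = -1/55384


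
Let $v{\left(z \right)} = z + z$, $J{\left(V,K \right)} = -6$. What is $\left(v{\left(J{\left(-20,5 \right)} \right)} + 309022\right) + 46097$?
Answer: $355107$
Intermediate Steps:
$v{\left(z \right)} = 2 z$
$\left(v{\left(J{\left(-20,5 \right)} \right)} + 309022\right) + 46097 = \left(2 \left(-6\right) + 309022\right) + 46097 = \left(-12 + 309022\right) + 46097 = 309010 + 46097 = 355107$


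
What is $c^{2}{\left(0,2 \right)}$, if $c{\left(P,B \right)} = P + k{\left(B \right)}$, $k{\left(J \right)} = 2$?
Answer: $4$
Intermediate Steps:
$c{\left(P,B \right)} = 2 + P$ ($c{\left(P,B \right)} = P + 2 = 2 + P$)
$c^{2}{\left(0,2 \right)} = \left(2 + 0\right)^{2} = 2^{2} = 4$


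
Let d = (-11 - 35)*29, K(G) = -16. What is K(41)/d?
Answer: 8/667 ≈ 0.011994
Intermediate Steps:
d = -1334 (d = -46*29 = -1334)
K(41)/d = -16/(-1334) = -16*(-1/1334) = 8/667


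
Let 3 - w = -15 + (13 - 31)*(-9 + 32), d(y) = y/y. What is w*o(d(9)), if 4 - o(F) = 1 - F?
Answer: 1728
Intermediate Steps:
d(y) = 1
o(F) = 3 + F (o(F) = 4 - (1 - F) = 4 + (-1 + F) = 3 + F)
w = 432 (w = 3 - (-15 + (13 - 31)*(-9 + 32)) = 3 - (-15 - 18*23) = 3 - (-15 - 414) = 3 - 1*(-429) = 3 + 429 = 432)
w*o(d(9)) = 432*(3 + 1) = 432*4 = 1728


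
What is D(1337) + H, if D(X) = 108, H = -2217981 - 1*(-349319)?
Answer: -1868554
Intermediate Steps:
H = -1868662 (H = -2217981 + 349319 = -1868662)
D(1337) + H = 108 - 1868662 = -1868554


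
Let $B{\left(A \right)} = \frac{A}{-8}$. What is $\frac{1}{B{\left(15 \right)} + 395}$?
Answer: $\frac{8}{3145} \approx 0.0025437$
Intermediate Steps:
$B{\left(A \right)} = - \frac{A}{8}$ ($B{\left(A \right)} = A \left(- \frac{1}{8}\right) = - \frac{A}{8}$)
$\frac{1}{B{\left(15 \right)} + 395} = \frac{1}{\left(- \frac{1}{8}\right) 15 + 395} = \frac{1}{- \frac{15}{8} + 395} = \frac{1}{\frac{3145}{8}} = \frac{8}{3145}$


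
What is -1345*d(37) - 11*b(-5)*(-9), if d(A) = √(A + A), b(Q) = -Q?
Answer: 495 - 1345*√74 ≈ -11075.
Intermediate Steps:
d(A) = √2*√A (d(A) = √(2*A) = √2*√A)
-1345*d(37) - 11*b(-5)*(-9) = -1345*√2*√37 - (-11)*(-5)*(-9) = -1345*√74 - 11*5*(-9) = -1345*√74 - 55*(-9) = -1345*√74 + 495 = 495 - 1345*√74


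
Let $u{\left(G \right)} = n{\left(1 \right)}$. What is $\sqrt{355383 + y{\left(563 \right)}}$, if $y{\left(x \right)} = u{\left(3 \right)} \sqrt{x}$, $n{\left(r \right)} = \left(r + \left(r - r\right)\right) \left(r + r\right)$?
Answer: $\sqrt{355383 + 2 \sqrt{563}} \approx 596.18$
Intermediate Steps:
$n{\left(r \right)} = 2 r^{2}$ ($n{\left(r \right)} = \left(r + 0\right) 2 r = r 2 r = 2 r^{2}$)
$u{\left(G \right)} = 2$ ($u{\left(G \right)} = 2 \cdot 1^{2} = 2 \cdot 1 = 2$)
$y{\left(x \right)} = 2 \sqrt{x}$
$\sqrt{355383 + y{\left(563 \right)}} = \sqrt{355383 + 2 \sqrt{563}}$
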